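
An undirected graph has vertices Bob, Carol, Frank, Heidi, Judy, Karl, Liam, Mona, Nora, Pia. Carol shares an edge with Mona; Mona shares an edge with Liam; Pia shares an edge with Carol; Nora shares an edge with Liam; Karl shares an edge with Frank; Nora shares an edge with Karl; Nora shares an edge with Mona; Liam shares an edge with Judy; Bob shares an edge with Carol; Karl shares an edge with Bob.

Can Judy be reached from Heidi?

No

Heidi has no edges, so nothing is reachable from it.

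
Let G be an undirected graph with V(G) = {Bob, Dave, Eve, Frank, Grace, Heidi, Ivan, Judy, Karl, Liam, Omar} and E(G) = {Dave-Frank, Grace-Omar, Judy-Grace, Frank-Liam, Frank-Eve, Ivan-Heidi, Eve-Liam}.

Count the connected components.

5

From Bob: component {Bob}.
From Dave: component {Dave, Eve, Frank, Liam}.
From Grace: component {Grace, Judy, Omar}.
From Heidi: component {Heidi, Ivan}.
From Karl: component {Karl}.
That's 5 components.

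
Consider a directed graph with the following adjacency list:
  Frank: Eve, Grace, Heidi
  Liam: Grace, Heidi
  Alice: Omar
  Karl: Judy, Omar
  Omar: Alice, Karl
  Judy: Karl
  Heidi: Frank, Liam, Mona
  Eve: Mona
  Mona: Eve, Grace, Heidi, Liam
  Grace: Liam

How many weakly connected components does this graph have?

From Alice: component {Alice, Judy, Karl, Omar}.
From Eve: component {Eve, Frank, Grace, Heidi, Liam, Mona}.
That's 2 components.

2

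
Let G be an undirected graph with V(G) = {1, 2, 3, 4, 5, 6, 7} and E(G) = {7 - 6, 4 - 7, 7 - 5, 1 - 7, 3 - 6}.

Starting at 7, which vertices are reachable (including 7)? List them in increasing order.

Start at 7.
Its neighbours: 1, 4, 5, 6.
Then their neighbours: 3.
Nothing further is reachable.

1, 3, 4, 5, 6, 7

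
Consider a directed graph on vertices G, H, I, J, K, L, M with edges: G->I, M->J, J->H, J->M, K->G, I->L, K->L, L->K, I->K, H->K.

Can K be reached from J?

Yes

Explore from J.
Distance 1: reach H, M.
Distance 2: reach K.
Found K.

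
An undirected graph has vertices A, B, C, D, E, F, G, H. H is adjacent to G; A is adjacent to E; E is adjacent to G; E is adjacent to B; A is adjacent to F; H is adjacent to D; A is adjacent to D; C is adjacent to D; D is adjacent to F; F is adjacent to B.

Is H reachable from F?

Yes

Explore from F.
Distance 1: reach A, B, D.
Distance 2: reach C, E, H.
Found H.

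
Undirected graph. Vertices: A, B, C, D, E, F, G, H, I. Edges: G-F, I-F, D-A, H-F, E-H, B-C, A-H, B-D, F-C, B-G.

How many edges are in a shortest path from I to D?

Distance 0: I.
Distance 1: F.
Distance 2: C, G, H.
Distance 3: A, B, E.
Distance 4: D — contains D.

4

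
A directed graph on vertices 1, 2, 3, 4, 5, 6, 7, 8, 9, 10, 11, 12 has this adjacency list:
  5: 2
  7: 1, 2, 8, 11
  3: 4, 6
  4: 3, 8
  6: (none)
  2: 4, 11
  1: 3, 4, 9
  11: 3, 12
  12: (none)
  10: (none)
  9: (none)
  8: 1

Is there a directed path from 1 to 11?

No

Explore from 1.
Distance 1: reach 3, 4, 9.
Distance 2: reach 6, 8.
The search from 1 is exhausted; no directed path reaches 11.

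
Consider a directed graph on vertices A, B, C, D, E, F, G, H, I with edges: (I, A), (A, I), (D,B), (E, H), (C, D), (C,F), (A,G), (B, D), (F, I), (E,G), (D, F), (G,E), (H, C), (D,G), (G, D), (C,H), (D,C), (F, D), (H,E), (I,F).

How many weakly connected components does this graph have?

From A: component {A, B, C, D, E, F, G, H, I}.
That's 1 component.

1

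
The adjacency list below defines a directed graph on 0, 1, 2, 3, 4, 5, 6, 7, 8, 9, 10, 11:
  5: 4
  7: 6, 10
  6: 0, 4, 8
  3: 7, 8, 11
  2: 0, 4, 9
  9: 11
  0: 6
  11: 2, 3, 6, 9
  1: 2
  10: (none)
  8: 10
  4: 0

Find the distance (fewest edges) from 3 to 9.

2

Distance 0: 3.
Distance 1: 7, 8, 11.
Distance 2: 2, 6, 9, 10 — contains 9.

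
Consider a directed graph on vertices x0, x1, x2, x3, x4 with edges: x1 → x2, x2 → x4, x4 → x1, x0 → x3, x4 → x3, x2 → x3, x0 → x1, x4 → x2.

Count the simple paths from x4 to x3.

x4→x1→x2→x3
x4→x2→x3
x4→x3

3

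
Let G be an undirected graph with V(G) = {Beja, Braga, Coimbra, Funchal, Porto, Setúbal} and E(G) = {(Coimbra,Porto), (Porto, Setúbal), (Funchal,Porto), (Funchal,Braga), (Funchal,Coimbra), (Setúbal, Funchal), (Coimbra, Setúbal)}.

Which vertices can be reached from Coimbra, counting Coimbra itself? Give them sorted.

Start at Coimbra.
Its neighbours: Funchal, Porto, Setúbal.
Then their neighbours: Braga.
Nothing further is reachable.

Braga, Coimbra, Funchal, Porto, Setúbal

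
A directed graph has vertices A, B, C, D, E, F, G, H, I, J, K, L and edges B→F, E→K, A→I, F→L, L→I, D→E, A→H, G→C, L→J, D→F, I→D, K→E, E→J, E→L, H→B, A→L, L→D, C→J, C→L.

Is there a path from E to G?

No

Explore from E.
Distance 1: reach J, K, L.
Distance 2: reach D, I.
Distance 3: reach F.
The search from E is exhausted; no directed path reaches G.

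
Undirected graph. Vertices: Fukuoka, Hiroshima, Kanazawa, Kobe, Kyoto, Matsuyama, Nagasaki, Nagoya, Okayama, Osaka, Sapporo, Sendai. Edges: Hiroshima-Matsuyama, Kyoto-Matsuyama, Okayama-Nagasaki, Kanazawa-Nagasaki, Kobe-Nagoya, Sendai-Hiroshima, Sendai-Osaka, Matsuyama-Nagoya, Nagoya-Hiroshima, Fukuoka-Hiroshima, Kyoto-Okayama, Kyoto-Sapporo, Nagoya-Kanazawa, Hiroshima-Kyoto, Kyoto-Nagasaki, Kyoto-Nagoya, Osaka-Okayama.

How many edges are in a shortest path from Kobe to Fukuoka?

3

Distance 0: Kobe.
Distance 1: Nagoya.
Distance 2: Hiroshima, Kanazawa, Kyoto, Matsuyama.
Distance 3: Fukuoka, Nagasaki, Okayama, Sapporo, Sendai — contains Fukuoka.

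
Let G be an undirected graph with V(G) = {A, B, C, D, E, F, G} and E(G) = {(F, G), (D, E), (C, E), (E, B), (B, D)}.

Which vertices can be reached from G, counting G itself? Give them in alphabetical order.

Start at G.
Its neighbours: F.
Nothing further is reachable.

F, G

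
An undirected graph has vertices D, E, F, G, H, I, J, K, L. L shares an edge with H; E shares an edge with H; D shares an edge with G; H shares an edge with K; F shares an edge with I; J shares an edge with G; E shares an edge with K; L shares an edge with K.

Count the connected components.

3

From D: component {D, G, J}.
From E: component {E, H, K, L}.
From F: component {F, I}.
That's 3 components.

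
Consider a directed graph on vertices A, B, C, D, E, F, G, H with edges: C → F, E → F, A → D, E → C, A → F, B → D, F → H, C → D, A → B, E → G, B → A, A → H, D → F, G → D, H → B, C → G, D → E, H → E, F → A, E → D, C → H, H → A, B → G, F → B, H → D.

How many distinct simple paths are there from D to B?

18

D→E→C→F→A→B
D→E→C→F→A→H→B
D→E→C→F→B
D→E→C→F→H→A→B
D→E→C→F→H→B
D→E→C→H→A→B
D→E→C→H→A→F→B
D→E→C→H→B
... and 10 more.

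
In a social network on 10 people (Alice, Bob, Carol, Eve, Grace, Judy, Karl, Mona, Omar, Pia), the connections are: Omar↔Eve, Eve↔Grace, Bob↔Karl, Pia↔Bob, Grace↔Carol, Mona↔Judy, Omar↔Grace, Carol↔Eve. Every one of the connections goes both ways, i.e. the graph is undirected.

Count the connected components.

4

From Alice: component {Alice}.
From Bob: component {Bob, Karl, Pia}.
From Carol: component {Carol, Eve, Grace, Omar}.
From Judy: component {Judy, Mona}.
That's 4 components.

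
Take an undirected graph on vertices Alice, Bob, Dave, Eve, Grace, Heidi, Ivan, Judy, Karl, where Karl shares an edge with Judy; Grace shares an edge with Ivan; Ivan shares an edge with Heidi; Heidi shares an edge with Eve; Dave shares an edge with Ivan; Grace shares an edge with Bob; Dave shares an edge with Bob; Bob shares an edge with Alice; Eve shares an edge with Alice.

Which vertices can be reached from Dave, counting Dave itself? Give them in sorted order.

Alice, Bob, Dave, Eve, Grace, Heidi, Ivan

Start at Dave.
Its neighbours: Bob, Ivan.
Then their neighbours: Alice, Grace, Heidi.
Then next layer: Eve.
Nothing further is reachable.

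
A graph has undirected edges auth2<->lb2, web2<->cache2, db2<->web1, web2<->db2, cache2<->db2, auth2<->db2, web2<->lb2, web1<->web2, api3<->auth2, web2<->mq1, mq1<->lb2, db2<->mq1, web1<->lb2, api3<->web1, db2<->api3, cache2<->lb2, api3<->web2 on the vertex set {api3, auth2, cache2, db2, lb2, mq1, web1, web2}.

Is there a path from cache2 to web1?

Yes

Explore from cache2.
Distance 1: reach db2, lb2, web2.
Distance 2: reach api3, auth2, mq1, web1.
Found web1.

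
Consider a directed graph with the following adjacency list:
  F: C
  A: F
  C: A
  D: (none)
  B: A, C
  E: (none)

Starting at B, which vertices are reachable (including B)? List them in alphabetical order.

A, B, C, F

Start at B.
Its neighbours: A, C.
Then their neighbours: F.
Nothing further is reachable.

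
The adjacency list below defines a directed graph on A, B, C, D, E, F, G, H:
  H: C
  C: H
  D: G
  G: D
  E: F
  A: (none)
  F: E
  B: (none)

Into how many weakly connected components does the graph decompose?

From A: component {A}.
From B: component {B}.
From C: component {C, H}.
From D: component {D, G}.
From E: component {E, F}.
That's 5 components.

5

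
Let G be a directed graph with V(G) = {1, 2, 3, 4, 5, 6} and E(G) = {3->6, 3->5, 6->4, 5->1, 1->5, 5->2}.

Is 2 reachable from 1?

Explore from 1.
Distance 1: reach 5.
Distance 2: reach 2.
Found 2.

Yes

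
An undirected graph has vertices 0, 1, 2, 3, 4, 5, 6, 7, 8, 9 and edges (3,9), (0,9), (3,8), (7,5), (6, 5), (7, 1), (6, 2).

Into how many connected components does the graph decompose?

From 0: component {0, 3, 8, 9}.
From 1: component {1, 2, 5, 6, 7}.
From 4: component {4}.
That's 3 components.

3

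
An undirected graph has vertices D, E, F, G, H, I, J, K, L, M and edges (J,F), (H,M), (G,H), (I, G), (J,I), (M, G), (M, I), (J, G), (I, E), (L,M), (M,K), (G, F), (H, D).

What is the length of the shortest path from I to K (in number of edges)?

Distance 0: I.
Distance 1: E, G, J, M.
Distance 2: F, H, K, L — contains K.

2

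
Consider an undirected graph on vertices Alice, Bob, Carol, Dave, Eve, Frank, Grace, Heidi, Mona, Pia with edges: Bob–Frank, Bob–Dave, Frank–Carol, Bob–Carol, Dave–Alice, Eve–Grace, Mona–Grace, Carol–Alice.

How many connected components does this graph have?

4

From Alice: component {Alice, Bob, Carol, Dave, Frank}.
From Eve: component {Eve, Grace, Mona}.
From Heidi: component {Heidi}.
From Pia: component {Pia}.
That's 4 components.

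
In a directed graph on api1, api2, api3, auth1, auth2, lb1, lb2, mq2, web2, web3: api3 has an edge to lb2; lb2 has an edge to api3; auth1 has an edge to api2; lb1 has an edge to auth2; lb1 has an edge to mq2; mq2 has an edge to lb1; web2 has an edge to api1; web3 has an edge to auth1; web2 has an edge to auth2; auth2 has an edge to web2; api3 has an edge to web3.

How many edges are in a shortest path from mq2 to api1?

4

Distance 0: mq2.
Distance 1: lb1.
Distance 2: auth2.
Distance 3: web2.
Distance 4: api1 — contains api1.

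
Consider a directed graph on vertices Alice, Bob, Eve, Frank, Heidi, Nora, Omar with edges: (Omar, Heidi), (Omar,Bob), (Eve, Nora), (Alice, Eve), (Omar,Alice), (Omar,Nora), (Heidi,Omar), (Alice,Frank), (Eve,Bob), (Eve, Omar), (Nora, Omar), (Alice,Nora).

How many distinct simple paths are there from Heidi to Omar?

Heidi→Omar

1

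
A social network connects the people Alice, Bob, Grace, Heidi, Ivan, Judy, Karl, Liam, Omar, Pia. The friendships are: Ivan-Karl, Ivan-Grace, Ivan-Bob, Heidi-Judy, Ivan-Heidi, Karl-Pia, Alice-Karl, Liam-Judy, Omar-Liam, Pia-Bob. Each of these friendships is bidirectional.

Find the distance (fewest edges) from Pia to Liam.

5

Distance 0: Pia.
Distance 1: Bob, Karl.
Distance 2: Alice, Ivan.
Distance 3: Grace, Heidi.
Distance 4: Judy.
Distance 5: Liam — contains Liam.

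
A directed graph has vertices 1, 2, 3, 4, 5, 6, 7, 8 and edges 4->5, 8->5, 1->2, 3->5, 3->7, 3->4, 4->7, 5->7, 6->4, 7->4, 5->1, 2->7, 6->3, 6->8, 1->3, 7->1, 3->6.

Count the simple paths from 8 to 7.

8→5→1→2→7
8→5→1→3→4→7
8→5→1→3→6→4→7
8→5→1→3→7
8→5→7

5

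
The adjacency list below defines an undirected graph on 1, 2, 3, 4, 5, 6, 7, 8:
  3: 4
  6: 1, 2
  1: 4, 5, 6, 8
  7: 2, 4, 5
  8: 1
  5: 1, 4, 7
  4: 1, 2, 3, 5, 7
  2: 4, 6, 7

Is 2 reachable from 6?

Yes

Explore from 6.
Distance 1: reach 1, 2.
Found 2.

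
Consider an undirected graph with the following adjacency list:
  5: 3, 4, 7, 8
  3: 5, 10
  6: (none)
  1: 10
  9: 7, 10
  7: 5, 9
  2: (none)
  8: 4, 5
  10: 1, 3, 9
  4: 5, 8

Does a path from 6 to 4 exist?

6 has no edges, so nothing is reachable from it.

No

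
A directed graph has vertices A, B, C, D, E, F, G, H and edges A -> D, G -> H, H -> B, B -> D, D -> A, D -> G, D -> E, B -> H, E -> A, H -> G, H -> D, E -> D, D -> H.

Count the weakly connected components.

3

From A: component {A, B, D, E, G, H}.
From C: component {C}.
From F: component {F}.
That's 3 components.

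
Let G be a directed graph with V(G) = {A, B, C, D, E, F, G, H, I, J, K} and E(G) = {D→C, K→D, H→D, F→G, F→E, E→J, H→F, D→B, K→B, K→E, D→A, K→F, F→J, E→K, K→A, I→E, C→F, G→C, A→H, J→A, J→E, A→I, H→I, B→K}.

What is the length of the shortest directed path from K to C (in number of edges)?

2

Distance 0: K.
Distance 1: A, B, D, E, F.
Distance 2: C, G, H, I, J — contains C.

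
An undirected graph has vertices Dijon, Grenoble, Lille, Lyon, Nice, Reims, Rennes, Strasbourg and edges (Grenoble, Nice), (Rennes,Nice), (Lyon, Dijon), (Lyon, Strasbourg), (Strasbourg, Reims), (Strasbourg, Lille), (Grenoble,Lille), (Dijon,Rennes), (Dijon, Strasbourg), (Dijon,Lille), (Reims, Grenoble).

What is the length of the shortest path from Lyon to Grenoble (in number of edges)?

3

Distance 0: Lyon.
Distance 1: Dijon, Strasbourg.
Distance 2: Lille, Reims, Rennes.
Distance 3: Grenoble, Nice — contains Grenoble.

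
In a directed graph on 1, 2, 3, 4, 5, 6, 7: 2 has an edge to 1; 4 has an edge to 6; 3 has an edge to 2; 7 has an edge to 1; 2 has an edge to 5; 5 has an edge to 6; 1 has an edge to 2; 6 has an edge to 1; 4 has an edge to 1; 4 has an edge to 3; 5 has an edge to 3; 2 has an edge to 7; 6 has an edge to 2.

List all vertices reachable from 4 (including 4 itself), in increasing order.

Start at 4.
Its neighbours: 1, 3, 6.
Then their neighbours: 2.
Then next layer: 5, 7.
Every vertex is now reached.

1, 2, 3, 4, 5, 6, 7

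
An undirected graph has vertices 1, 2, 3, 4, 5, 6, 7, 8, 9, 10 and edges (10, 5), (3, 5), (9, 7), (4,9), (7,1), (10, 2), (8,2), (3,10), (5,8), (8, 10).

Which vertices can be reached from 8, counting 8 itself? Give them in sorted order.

2, 3, 5, 8, 10

Start at 8.
Its neighbours: 2, 5, 10.
Then their neighbours: 3.
Nothing further is reachable.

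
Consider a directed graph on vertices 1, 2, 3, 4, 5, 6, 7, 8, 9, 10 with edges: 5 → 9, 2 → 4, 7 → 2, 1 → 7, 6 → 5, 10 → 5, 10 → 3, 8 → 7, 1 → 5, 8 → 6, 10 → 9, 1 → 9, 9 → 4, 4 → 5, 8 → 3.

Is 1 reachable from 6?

Explore from 6.
Distance 1: reach 5.
Distance 2: reach 9.
Distance 3: reach 4.
The search from 6 is exhausted; no directed path reaches 1.

No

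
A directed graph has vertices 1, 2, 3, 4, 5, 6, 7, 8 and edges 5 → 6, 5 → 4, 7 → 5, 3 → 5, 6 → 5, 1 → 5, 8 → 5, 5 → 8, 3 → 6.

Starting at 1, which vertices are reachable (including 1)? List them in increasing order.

1, 4, 5, 6, 8

Start at 1.
Its neighbours: 5.
Then their neighbours: 4, 6, 8.
Nothing further is reachable.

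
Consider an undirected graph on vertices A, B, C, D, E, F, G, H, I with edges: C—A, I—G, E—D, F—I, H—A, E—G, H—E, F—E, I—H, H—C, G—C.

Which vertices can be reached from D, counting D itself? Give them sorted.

A, C, D, E, F, G, H, I

Start at D.
Its neighbours: E.
Then their neighbours: F, G, H.
Then next layer: A, C, I.
Nothing further is reachable.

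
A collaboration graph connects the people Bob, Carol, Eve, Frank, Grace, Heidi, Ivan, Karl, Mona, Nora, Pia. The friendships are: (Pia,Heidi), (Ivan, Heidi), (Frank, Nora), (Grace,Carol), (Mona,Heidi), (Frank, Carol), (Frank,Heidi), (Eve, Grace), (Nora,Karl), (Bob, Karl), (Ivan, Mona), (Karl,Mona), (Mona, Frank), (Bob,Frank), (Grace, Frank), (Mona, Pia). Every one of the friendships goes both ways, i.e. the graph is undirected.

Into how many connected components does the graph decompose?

From Bob: component {Bob, Carol, Eve, Frank, Grace, Heidi, Ivan, Karl, Mona, Nora, Pia}.
That's 1 component.

1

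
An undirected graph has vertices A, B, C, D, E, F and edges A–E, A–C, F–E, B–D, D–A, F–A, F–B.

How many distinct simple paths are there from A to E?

3

A–D–B–F–E
A–E
A–F–E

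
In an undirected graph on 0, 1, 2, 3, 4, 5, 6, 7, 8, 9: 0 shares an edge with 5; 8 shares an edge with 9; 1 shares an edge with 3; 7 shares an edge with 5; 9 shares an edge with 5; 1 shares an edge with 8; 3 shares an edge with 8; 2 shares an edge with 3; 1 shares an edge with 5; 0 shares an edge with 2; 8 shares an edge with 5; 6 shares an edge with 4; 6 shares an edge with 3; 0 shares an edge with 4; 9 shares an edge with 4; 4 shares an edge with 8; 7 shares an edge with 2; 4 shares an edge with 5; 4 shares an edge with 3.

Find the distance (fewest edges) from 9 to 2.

Distance 0: 9.
Distance 1: 4, 5, 8.
Distance 2: 0, 1, 3, 6, 7.
Distance 3: 2 — contains 2.

3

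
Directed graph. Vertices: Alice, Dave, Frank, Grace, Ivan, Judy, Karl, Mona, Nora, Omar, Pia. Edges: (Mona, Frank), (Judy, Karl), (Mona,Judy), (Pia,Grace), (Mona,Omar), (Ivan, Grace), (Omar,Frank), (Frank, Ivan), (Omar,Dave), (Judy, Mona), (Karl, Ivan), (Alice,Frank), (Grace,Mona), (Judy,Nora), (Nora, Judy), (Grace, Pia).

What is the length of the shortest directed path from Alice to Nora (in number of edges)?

6

Distance 0: Alice.
Distance 1: Frank.
Distance 2: Ivan.
Distance 3: Grace.
Distance 4: Mona, Pia.
Distance 5: Judy, Omar.
Distance 6: Dave, Karl, Nora — contains Nora.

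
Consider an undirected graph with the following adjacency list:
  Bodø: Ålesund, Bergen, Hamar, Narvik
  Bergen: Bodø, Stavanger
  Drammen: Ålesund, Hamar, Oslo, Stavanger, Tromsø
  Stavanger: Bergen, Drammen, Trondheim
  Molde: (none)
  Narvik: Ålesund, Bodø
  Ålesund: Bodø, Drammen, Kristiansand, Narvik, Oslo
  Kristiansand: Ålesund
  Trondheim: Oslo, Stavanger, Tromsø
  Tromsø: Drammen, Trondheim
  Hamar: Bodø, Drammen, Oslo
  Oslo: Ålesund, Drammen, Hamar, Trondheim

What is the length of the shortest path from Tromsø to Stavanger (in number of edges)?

Distance 0: Tromsø.
Distance 1: Drammen, Trondheim.
Distance 2: Ålesund, Hamar, Oslo, Stavanger — contains Stavanger.

2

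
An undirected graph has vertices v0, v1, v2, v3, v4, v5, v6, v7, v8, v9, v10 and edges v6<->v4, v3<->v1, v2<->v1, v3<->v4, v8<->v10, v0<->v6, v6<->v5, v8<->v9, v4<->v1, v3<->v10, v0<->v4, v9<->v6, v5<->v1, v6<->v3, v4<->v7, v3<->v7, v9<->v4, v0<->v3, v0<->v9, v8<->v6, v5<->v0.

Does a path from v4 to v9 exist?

Yes

Explore from v4.
Distance 1: reach v0, v1, v3, v6, v7, v9.
Found v9.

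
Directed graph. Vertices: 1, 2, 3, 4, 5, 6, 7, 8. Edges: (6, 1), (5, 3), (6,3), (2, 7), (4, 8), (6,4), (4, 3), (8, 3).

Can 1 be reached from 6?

Explore from 6.
Distance 1: reach 1, 3, 4.
Found 1.

Yes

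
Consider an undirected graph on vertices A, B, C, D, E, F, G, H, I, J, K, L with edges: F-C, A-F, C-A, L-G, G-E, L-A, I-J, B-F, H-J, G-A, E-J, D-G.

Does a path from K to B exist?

No

K has no edges, so nothing is reachable from it.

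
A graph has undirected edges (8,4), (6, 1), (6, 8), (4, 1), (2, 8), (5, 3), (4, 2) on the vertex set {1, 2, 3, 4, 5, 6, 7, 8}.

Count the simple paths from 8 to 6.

8–2–4–1–6
8–4–1–6
8–6

3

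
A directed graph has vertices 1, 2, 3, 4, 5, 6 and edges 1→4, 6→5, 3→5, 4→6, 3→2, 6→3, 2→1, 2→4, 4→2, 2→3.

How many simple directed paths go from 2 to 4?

2→1→4
2→4

2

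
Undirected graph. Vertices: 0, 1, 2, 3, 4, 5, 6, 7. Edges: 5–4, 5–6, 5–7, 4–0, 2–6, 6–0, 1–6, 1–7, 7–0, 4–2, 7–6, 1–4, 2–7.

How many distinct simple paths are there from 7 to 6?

17

7–0–4–1–6
7–0–4–2–6
7–0–4–5–6
7–0–6
7–1–4–0–6
7–1–4–2–6
7–1–4–5–6
7–1–6
... and 9 more.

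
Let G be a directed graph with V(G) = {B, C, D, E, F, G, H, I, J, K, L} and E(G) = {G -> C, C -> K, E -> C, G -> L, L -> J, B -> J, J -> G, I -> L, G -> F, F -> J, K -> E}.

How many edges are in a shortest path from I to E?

6

Distance 0: I.
Distance 1: L.
Distance 2: J.
Distance 3: G.
Distance 4: C, F.
Distance 5: K.
Distance 6: E — contains E.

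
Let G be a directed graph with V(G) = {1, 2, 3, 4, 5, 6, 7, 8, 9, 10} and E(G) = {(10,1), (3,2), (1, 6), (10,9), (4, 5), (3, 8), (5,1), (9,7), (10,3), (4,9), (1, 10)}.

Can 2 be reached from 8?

No

8 has no outgoing edges, so nothing is reachable from it.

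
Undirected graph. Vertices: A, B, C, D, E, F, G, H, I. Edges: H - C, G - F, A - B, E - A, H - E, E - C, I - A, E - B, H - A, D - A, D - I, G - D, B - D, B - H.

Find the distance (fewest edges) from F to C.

5

Distance 0: F.
Distance 1: G.
Distance 2: D.
Distance 3: A, B, I.
Distance 4: E, H.
Distance 5: C — contains C.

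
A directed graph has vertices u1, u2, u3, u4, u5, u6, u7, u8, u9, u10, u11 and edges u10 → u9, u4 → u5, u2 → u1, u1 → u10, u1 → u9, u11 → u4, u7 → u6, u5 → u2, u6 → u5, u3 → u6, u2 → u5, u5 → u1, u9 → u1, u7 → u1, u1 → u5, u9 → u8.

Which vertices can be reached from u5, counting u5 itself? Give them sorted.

Start at u5.
Its neighbours: u1, u2.
Then their neighbours: u9, u10.
Then next layer: u8.
Nothing further is reachable.

u1, u2, u5, u8, u9, u10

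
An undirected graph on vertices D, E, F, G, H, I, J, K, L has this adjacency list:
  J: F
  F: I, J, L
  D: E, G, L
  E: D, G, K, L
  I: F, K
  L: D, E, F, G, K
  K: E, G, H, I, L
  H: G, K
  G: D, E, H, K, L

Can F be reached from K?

Yes

Explore from K.
Distance 1: reach E, G, H, I, L.
Distance 2: reach D, F.
Found F.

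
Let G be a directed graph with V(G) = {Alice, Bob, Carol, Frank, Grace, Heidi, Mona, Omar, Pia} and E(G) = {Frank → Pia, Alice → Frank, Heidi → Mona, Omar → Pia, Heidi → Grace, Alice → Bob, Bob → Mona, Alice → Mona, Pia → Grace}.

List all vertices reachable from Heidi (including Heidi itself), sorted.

Grace, Heidi, Mona

Start at Heidi.
Its neighbours: Grace, Mona.
Nothing further is reachable.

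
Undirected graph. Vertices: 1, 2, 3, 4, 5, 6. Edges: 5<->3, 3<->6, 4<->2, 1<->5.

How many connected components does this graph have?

From 1: component {1, 3, 5, 6}.
From 2: component {2, 4}.
That's 2 components.

2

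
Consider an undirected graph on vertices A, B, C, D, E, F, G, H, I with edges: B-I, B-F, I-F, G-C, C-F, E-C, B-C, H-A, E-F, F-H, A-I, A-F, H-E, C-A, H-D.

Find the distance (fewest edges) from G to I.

3

Distance 0: G.
Distance 1: C.
Distance 2: A, B, E, F.
Distance 3: H, I — contains I.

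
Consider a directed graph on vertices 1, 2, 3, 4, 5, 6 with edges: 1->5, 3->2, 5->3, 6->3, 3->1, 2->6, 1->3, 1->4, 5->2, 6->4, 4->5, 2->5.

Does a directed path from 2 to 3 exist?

Explore from 2.
Distance 1: reach 5, 6.
Distance 2: reach 3, 4.
Found 3.

Yes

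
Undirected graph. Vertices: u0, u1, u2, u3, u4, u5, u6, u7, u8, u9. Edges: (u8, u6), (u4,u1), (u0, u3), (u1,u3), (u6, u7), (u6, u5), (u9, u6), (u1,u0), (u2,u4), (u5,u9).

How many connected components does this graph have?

From u0: component {u0, u1, u2, u3, u4}.
From u5: component {u5, u6, u7, u8, u9}.
That's 2 components.

2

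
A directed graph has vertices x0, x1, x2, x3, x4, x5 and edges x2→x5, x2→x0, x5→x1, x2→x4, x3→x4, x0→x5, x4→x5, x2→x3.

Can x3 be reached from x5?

Explore from x5.
Distance 1: reach x1.
The search from x5 is exhausted; no directed path reaches x3.

No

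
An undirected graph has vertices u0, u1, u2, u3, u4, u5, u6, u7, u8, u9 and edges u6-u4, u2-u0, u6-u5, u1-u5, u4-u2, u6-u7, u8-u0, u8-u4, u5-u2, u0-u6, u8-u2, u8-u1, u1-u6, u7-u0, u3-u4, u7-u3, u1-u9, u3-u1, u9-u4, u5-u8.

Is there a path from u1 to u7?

Explore from u1.
Distance 1: reach u3, u5, u6, u8, u9.
Distance 2: reach u0, u2, u4, u7.
Found u7.

Yes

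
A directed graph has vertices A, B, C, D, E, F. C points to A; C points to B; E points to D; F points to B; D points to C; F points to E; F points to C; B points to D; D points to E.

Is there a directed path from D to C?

Explore from D.
Distance 1: reach C, E.
Found C.

Yes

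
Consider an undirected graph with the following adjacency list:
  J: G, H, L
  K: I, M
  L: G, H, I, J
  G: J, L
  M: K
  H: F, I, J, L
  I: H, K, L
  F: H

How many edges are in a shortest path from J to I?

Distance 0: J.
Distance 1: G, H, L.
Distance 2: F, I — contains I.

2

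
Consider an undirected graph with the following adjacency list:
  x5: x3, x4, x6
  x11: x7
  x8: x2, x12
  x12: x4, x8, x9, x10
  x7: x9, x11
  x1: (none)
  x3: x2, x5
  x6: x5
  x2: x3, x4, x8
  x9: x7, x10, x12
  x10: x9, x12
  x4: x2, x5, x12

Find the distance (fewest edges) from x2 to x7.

Distance 0: x2.
Distance 1: x3, x4, x8.
Distance 2: x5, x12.
Distance 3: x6, x9, x10.
Distance 4: x7 — contains x7.

4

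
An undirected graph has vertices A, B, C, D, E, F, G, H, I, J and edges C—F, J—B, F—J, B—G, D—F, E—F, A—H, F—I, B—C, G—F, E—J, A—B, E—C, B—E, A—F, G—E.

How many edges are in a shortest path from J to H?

3

Distance 0: J.
Distance 1: B, E, F.
Distance 2: A, C, D, G, I.
Distance 3: H — contains H.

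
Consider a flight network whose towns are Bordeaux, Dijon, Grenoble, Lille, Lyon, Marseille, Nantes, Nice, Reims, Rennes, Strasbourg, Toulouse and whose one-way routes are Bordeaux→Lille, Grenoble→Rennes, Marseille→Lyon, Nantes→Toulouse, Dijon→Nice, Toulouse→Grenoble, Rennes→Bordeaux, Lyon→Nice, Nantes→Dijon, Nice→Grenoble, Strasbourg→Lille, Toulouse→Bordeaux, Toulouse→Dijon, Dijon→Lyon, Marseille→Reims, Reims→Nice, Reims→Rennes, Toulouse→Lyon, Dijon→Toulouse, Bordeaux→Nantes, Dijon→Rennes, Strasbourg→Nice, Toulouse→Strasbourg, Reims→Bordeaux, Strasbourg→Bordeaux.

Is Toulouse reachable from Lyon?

Explore from Lyon.
Distance 1: reach Nice.
Distance 2: reach Grenoble.
Distance 3: reach Rennes.
Distance 4: reach Bordeaux.
Distance 5: reach Lille, Nantes.
Distance 6: reach Dijon, Toulouse.
Found Toulouse.

Yes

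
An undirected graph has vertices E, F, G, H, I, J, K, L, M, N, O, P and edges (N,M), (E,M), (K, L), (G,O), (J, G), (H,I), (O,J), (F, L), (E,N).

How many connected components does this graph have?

From E: component {E, M, N}.
From F: component {F, K, L}.
From G: component {G, J, O}.
From H: component {H, I}.
From P: component {P}.
That's 5 components.

5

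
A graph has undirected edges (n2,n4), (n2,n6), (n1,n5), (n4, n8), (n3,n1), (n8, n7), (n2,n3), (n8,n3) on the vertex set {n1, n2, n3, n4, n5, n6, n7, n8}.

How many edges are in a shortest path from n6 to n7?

Distance 0: n6.
Distance 1: n2.
Distance 2: n3, n4.
Distance 3: n1, n8.
Distance 4: n5, n7 — contains n7.

4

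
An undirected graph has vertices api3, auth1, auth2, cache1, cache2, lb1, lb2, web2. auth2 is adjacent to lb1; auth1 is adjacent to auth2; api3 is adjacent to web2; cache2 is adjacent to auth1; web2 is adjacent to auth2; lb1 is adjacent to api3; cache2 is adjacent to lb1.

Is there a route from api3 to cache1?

No

Explore from api3.
Distance 1: reach lb1, web2.
Distance 2: reach auth2, cache2.
Distance 3: reach auth1.
The search is exhausted without reaching cache1; it lies in a different component.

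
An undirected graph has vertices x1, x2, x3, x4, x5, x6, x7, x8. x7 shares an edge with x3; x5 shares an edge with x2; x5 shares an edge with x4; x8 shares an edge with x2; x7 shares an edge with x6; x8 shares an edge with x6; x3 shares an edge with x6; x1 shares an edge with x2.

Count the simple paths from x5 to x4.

1

x5–x4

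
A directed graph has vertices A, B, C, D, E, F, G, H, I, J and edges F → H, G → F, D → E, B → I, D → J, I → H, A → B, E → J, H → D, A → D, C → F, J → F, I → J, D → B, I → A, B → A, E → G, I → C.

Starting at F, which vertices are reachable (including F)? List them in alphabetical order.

Start at F.
Its neighbours: H.
Then their neighbours: D.
Then next layer: B, E, J.
Then next layer: A, G, I.
Then next layer: C.
Every vertex is now reached.

A, B, C, D, E, F, G, H, I, J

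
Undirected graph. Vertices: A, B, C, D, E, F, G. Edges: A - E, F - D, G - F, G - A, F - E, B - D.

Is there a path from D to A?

Yes

Explore from D.
Distance 1: reach B, F.
Distance 2: reach E, G.
Distance 3: reach A.
Found A.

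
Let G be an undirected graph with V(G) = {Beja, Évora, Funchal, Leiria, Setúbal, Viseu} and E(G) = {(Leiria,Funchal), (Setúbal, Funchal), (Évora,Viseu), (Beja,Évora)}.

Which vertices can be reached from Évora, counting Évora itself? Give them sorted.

Beja, Évora, Viseu

Start at Évora.
Its neighbours: Beja, Viseu.
Nothing further is reachable.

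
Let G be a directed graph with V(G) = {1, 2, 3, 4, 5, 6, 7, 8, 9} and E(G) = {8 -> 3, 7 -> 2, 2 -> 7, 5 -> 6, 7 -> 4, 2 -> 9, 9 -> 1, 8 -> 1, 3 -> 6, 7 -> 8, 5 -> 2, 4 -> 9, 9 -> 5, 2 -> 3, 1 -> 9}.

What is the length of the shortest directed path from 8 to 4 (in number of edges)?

6

Distance 0: 8.
Distance 1: 1, 3.
Distance 2: 6, 9.
Distance 3: 5.
Distance 4: 2.
Distance 5: 7.
Distance 6: 4 — contains 4.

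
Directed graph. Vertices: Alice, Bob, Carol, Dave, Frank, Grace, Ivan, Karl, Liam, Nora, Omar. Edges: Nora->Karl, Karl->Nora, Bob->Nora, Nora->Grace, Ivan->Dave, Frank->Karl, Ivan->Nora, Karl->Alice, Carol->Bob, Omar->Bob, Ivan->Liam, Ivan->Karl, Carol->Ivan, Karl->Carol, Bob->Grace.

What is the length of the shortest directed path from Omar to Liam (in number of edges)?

Distance 0: Omar.
Distance 1: Bob.
Distance 2: Grace, Nora.
Distance 3: Karl.
Distance 4: Alice, Carol.
Distance 5: Ivan.
Distance 6: Dave, Liam — contains Liam.

6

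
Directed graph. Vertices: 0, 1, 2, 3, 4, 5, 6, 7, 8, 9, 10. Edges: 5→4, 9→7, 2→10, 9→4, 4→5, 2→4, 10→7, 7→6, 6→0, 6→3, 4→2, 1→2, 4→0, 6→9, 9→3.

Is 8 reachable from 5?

Explore from 5.
Distance 1: reach 4.
Distance 2: reach 0, 2.
Distance 3: reach 10.
Distance 4: reach 7.
Distance 5: reach 6.
Distance 6: reach 3, 9.
The search from 5 is exhausted; no directed path reaches 8.

No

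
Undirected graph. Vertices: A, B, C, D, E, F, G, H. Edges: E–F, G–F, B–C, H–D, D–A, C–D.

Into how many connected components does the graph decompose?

From A: component {A, B, C, D, H}.
From E: component {E, F, G}.
That's 2 components.

2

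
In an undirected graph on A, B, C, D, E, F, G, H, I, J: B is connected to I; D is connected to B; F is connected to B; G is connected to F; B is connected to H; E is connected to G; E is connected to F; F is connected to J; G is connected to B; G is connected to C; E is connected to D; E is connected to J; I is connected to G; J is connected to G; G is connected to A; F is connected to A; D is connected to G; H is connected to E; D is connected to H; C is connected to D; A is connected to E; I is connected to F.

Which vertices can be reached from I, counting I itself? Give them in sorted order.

A, B, C, D, E, F, G, H, I, J

Start at I.
Its neighbours: B, F, G.
Then their neighbours: A, C, D, E, H, J.
Every vertex is now reached.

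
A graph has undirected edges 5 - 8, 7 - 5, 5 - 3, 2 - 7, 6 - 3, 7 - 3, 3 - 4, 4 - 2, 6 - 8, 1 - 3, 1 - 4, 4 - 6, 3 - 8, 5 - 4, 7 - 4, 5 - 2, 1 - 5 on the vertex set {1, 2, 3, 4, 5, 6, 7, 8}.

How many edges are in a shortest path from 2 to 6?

2

Distance 0: 2.
Distance 1: 4, 5, 7.
Distance 2: 1, 3, 6, 8 — contains 6.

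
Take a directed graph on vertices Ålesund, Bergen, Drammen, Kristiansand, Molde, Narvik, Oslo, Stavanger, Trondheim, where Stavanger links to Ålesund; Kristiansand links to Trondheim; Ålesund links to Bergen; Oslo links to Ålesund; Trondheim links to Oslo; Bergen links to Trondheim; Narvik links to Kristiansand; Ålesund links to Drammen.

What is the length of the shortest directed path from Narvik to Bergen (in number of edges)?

5

Distance 0: Narvik.
Distance 1: Kristiansand.
Distance 2: Trondheim.
Distance 3: Oslo.
Distance 4: Ålesund.
Distance 5: Bergen, Drammen — contains Bergen.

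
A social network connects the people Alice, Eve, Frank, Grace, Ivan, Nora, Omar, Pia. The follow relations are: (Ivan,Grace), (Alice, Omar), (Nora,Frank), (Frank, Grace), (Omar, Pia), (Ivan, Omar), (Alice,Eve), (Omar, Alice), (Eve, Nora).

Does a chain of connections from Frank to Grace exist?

Explore from Frank.
Distance 1: reach Grace.
Found Grace.

Yes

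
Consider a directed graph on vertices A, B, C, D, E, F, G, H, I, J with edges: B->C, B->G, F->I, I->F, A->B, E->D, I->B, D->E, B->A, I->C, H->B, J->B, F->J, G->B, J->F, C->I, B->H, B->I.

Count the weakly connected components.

2

From A: component {A, B, C, F, G, H, I, J}.
From D: component {D, E}.
That's 2 components.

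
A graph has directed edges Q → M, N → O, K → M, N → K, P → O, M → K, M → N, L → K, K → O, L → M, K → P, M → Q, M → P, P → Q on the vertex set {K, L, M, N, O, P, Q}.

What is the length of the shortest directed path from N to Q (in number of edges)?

Distance 0: N.
Distance 1: K, O.
Distance 2: M, P.
Distance 3: Q — contains Q.

3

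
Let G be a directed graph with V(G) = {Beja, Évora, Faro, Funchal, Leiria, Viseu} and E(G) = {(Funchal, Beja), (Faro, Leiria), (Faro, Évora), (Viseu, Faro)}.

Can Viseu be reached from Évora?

No

Évora has no outgoing edges, so nothing is reachable from it.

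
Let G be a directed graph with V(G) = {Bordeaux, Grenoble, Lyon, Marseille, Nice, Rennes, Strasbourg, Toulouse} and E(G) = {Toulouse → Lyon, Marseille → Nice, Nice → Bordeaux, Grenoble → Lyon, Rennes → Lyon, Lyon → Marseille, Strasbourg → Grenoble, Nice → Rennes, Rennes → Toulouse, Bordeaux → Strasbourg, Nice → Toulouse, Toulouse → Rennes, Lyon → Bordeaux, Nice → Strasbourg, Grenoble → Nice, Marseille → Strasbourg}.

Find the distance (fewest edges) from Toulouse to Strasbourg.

3

Distance 0: Toulouse.
Distance 1: Lyon, Rennes.
Distance 2: Bordeaux, Marseille.
Distance 3: Nice, Strasbourg — contains Strasbourg.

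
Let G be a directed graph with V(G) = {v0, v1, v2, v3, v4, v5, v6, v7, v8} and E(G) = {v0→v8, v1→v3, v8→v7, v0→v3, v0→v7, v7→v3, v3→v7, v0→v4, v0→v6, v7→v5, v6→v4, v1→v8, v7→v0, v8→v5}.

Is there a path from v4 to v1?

No

v4 has no outgoing edges, so nothing is reachable from it.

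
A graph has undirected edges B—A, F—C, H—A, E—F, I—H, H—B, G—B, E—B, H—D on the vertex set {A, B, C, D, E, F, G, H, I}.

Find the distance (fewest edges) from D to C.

5

Distance 0: D.
Distance 1: H.
Distance 2: A, B, I.
Distance 3: E, G.
Distance 4: F.
Distance 5: C — contains C.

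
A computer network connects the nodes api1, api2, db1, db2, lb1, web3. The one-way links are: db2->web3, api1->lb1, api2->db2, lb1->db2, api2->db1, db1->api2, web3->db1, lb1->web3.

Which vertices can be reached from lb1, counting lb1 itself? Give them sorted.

Start at lb1.
Its neighbours: db2, web3.
Then their neighbours: db1.
Then next layer: api2.
Nothing further is reachable.

api2, db1, db2, lb1, web3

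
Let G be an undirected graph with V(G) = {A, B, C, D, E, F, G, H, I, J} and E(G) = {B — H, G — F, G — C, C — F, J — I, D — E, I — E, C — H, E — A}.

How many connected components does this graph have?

2

From A: component {A, D, E, I, J}.
From B: component {B, C, F, G, H}.
That's 2 components.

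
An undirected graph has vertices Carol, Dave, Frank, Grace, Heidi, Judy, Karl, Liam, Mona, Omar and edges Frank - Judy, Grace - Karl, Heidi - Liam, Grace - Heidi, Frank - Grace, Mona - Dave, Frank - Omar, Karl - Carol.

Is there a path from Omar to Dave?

Explore from Omar.
Distance 1: reach Frank.
Distance 2: reach Grace, Judy.
Distance 3: reach Heidi, Karl.
Distance 4: reach Carol, Liam.
The search is exhausted without reaching Dave; it lies in a different component.

No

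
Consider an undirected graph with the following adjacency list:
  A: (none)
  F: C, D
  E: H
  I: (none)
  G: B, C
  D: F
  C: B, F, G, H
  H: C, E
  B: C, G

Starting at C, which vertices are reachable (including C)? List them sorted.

B, C, D, E, F, G, H

Start at C.
Its neighbours: B, F, G, H.
Then their neighbours: D, E.
Nothing further is reachable.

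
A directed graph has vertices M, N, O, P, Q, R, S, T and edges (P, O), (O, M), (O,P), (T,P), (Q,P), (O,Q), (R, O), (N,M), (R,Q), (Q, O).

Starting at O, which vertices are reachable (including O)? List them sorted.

Start at O.
Its neighbours: M, P, Q.
Nothing further is reachable.

M, O, P, Q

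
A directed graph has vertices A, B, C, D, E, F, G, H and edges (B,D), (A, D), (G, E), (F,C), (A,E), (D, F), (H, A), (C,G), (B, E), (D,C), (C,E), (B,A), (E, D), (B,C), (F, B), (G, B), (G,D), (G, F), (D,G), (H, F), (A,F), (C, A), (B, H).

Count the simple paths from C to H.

C→A→D→F→B→H
C→A→D→G→B→H
C→A→D→G→F→B→H
C→A→E→D→F→B→H
C→A→E→D→G→B→H
C→A→E→D→G→F→B→H
C→A→F→B→H
C→E→D→F→B→H
C→E→D→G→B→H
C→E→D→G→F→B→H
C→G→B→H
C→G→D→F→B→H
C→G→E→D→F→B→H
C→G→F→B→H

14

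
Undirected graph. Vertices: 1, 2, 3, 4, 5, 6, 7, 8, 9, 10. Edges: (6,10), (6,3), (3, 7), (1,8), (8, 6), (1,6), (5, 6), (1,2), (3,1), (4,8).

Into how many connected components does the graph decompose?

From 1: component {1, 2, 3, 4, 5, 6, 7, 8, 10}.
From 9: component {9}.
That's 2 components.

2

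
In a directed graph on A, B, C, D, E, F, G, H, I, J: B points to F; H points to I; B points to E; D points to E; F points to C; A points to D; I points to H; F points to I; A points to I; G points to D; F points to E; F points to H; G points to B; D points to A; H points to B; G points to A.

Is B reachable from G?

Explore from G.
Distance 1: reach A, B, D.
Found B.

Yes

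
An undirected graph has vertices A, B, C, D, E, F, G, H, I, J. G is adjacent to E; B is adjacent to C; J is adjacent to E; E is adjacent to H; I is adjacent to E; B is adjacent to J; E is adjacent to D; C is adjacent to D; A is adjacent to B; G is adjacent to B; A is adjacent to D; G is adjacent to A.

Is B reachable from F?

F has no edges, so nothing is reachable from it.

No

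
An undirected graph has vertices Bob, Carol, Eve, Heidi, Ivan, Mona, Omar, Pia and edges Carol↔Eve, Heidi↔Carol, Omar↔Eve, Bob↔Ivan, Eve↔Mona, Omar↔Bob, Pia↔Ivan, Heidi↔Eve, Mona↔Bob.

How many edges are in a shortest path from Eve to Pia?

4

Distance 0: Eve.
Distance 1: Carol, Heidi, Mona, Omar.
Distance 2: Bob.
Distance 3: Ivan.
Distance 4: Pia — contains Pia.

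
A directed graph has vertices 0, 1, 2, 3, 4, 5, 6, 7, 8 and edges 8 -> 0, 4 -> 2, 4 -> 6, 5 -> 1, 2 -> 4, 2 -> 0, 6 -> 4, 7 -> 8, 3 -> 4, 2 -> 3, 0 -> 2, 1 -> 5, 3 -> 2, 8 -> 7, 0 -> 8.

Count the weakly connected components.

From 0: component {0, 2, 3, 4, 6, 7, 8}.
From 1: component {1, 5}.
That's 2 components.

2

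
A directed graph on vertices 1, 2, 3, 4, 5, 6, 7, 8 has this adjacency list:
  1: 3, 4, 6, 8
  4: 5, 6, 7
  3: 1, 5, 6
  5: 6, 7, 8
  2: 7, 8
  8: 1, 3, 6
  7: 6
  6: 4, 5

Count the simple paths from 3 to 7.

3→1→4→5→7
3→1→4→6→5→7
3→1→4→7
3→1→6→4→5→7
3→1→6→4→7
3→1→6→5→7
3→1→8→6→4→5→7
3→1→8→6→4→7
... and 10 more.

18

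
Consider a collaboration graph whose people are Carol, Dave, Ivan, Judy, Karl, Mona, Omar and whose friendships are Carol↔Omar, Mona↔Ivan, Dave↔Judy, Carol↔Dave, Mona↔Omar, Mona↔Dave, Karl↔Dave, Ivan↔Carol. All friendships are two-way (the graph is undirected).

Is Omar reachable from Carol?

Yes

Explore from Carol.
Distance 1: reach Dave, Ivan, Omar.
Found Omar.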